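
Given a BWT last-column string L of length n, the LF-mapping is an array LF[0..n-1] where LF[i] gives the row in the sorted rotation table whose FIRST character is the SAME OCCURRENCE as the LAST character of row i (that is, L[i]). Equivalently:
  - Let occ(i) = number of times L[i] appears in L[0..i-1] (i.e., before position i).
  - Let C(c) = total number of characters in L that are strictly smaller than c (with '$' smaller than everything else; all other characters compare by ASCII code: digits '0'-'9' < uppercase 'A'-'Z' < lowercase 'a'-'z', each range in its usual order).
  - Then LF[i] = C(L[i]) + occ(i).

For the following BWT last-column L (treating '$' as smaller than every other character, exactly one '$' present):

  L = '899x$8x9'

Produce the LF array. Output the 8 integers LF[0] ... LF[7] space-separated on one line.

Char counts: '$':1, '8':2, '9':3, 'x':2
C (first-col start): C('$')=0, C('8')=1, C('9')=3, C('x')=6
L[0]='8': occ=0, LF[0]=C('8')+0=1+0=1
L[1]='9': occ=0, LF[1]=C('9')+0=3+0=3
L[2]='9': occ=1, LF[2]=C('9')+1=3+1=4
L[3]='x': occ=0, LF[3]=C('x')+0=6+0=6
L[4]='$': occ=0, LF[4]=C('$')+0=0+0=0
L[5]='8': occ=1, LF[5]=C('8')+1=1+1=2
L[6]='x': occ=1, LF[6]=C('x')+1=6+1=7
L[7]='9': occ=2, LF[7]=C('9')+2=3+2=5

Answer: 1 3 4 6 0 2 7 5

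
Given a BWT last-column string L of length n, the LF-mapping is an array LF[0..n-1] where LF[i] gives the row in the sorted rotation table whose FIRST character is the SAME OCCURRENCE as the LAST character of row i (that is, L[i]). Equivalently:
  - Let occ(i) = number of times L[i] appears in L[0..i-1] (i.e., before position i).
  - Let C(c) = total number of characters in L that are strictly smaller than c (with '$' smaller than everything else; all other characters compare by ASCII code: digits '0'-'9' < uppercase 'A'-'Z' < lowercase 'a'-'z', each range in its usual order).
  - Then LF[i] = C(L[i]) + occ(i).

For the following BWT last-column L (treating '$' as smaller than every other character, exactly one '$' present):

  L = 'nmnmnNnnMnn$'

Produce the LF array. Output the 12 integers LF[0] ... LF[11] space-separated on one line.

Char counts: '$':1, 'M':1, 'N':1, 'm':2, 'n':7
C (first-col start): C('$')=0, C('M')=1, C('N')=2, C('m')=3, C('n')=5
L[0]='n': occ=0, LF[0]=C('n')+0=5+0=5
L[1]='m': occ=0, LF[1]=C('m')+0=3+0=3
L[2]='n': occ=1, LF[2]=C('n')+1=5+1=6
L[3]='m': occ=1, LF[3]=C('m')+1=3+1=4
L[4]='n': occ=2, LF[4]=C('n')+2=5+2=7
L[5]='N': occ=0, LF[5]=C('N')+0=2+0=2
L[6]='n': occ=3, LF[6]=C('n')+3=5+3=8
L[7]='n': occ=4, LF[7]=C('n')+4=5+4=9
L[8]='M': occ=0, LF[8]=C('M')+0=1+0=1
L[9]='n': occ=5, LF[9]=C('n')+5=5+5=10
L[10]='n': occ=6, LF[10]=C('n')+6=5+6=11
L[11]='$': occ=0, LF[11]=C('$')+0=0+0=0

Answer: 5 3 6 4 7 2 8 9 1 10 11 0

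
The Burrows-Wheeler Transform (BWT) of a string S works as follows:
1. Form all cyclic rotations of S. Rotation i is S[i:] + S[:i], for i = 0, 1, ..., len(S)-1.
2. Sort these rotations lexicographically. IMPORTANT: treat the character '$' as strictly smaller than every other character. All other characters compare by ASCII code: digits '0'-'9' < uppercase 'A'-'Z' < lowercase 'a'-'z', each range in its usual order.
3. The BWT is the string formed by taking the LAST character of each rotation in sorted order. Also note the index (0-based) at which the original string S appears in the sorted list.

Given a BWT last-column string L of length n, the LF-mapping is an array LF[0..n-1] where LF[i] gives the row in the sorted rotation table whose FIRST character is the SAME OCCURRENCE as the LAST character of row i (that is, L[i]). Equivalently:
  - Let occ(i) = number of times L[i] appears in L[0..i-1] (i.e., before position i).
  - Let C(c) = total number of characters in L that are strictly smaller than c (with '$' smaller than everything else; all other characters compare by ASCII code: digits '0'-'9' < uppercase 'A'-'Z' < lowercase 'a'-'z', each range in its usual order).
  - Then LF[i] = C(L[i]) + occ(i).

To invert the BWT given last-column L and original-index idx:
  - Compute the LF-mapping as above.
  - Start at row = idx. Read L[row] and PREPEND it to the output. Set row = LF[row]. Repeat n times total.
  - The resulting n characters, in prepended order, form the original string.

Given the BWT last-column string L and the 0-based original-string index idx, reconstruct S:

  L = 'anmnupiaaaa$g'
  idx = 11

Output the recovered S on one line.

Answer: panamaiguana$

Derivation:
LF mapping: 1 9 8 10 12 11 7 2 3 4 5 0 6
Walk LF starting at row 11, prepending L[row]:
  step 1: row=11, L[11]='$', prepend. Next row=LF[11]=0
  step 2: row=0, L[0]='a', prepend. Next row=LF[0]=1
  step 3: row=1, L[1]='n', prepend. Next row=LF[1]=9
  step 4: row=9, L[9]='a', prepend. Next row=LF[9]=4
  step 5: row=4, L[4]='u', prepend. Next row=LF[4]=12
  step 6: row=12, L[12]='g', prepend. Next row=LF[12]=6
  step 7: row=6, L[6]='i', prepend. Next row=LF[6]=7
  step 8: row=7, L[7]='a', prepend. Next row=LF[7]=2
  step 9: row=2, L[2]='m', prepend. Next row=LF[2]=8
  step 10: row=8, L[8]='a', prepend. Next row=LF[8]=3
  step 11: row=3, L[3]='n', prepend. Next row=LF[3]=10
  step 12: row=10, L[10]='a', prepend. Next row=LF[10]=5
  step 13: row=5, L[5]='p', prepend. Next row=LF[5]=11
Reversed output: panamaiguana$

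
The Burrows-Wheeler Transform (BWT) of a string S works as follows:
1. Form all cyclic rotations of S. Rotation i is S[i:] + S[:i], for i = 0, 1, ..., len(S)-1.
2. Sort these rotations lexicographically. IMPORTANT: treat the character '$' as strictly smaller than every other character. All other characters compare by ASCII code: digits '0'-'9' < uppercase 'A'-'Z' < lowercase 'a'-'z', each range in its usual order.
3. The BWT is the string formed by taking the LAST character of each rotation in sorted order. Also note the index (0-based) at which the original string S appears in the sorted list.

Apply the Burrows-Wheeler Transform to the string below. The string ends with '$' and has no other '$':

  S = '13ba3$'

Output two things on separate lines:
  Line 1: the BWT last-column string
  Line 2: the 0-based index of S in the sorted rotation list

Answer: 3$a1b3
1

Derivation:
All 6 rotations (rotation i = S[i:]+S[:i]):
  rot[0] = 13ba3$
  rot[1] = 3ba3$1
  rot[2] = ba3$13
  rot[3] = a3$13b
  rot[4] = 3$13ba
  rot[5] = $13ba3
Sorted (with $ < everything):
  sorted[0] = $13ba3  (last char: '3')
  sorted[1] = 13ba3$  (last char: '$')
  sorted[2] = 3$13ba  (last char: 'a')
  sorted[3] = 3ba3$1  (last char: '1')
  sorted[4] = a3$13b  (last char: 'b')
  sorted[5] = ba3$13  (last char: '3')
Last column: 3$a1b3
Original string S is at sorted index 1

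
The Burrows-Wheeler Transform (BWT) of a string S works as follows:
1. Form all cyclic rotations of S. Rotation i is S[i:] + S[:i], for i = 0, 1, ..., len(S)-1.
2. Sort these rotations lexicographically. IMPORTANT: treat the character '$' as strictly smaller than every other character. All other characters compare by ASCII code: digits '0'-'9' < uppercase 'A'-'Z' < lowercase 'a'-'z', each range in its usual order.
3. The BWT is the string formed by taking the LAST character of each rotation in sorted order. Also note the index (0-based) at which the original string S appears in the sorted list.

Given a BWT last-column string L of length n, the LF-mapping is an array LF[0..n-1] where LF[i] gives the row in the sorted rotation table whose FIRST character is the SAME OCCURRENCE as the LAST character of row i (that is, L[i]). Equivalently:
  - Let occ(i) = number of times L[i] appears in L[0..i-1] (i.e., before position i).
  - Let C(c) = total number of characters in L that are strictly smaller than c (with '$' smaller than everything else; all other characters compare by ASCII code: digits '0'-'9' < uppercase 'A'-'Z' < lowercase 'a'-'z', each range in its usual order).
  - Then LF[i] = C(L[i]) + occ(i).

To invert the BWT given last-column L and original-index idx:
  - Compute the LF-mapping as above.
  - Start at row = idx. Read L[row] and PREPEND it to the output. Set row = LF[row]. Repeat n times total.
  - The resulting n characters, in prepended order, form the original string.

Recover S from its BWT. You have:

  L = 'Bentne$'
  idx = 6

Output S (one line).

LF mapping: 1 2 4 6 5 3 0
Walk LF starting at row 6, prepending L[row]:
  step 1: row=6, L[6]='$', prepend. Next row=LF[6]=0
  step 2: row=0, L[0]='B', prepend. Next row=LF[0]=1
  step 3: row=1, L[1]='e', prepend. Next row=LF[1]=2
  step 4: row=2, L[2]='n', prepend. Next row=LF[2]=4
  step 5: row=4, L[4]='n', prepend. Next row=LF[4]=5
  step 6: row=5, L[5]='e', prepend. Next row=LF[5]=3
  step 7: row=3, L[3]='t', prepend. Next row=LF[3]=6
Reversed output: tenneB$

Answer: tenneB$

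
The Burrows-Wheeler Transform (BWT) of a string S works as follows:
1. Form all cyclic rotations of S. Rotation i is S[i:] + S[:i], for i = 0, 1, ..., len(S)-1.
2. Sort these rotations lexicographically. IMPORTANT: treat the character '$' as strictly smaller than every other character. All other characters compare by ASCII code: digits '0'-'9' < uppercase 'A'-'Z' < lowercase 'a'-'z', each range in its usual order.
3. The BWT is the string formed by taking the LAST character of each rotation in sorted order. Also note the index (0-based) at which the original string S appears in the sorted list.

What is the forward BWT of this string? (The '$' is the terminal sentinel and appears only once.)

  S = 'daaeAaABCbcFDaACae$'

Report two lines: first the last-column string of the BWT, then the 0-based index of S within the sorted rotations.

All 19 rotations (rotation i = S[i:]+S[:i]):
  rot[0] = daaeAaABCbcFDaACae$
  rot[1] = aaeAaABCbcFDaACae$d
  rot[2] = aeAaABCbcFDaACae$da
  rot[3] = eAaABCbcFDaACae$daa
  rot[4] = AaABCbcFDaACae$daae
  rot[5] = aABCbcFDaACae$daaeA
  rot[6] = ABCbcFDaACae$daaeAa
  rot[7] = BCbcFDaACae$daaeAaA
  rot[8] = CbcFDaACae$daaeAaAB
  rot[9] = bcFDaACae$daaeAaABC
  rot[10] = cFDaACae$daaeAaABCb
  rot[11] = FDaACae$daaeAaABCbc
  rot[12] = DaACae$daaeAaABCbcF
  rot[13] = aACae$daaeAaABCbcFD
  rot[14] = ACae$daaeAaABCbcFDa
  rot[15] = Cae$daaeAaABCbcFDaA
  rot[16] = ae$daaeAaABCbcFDaAC
  rot[17] = e$daaeAaABCbcFDaACa
  rot[18] = $daaeAaABCbcFDaACae
Sorted (with $ < everything):
  sorted[0] = $daaeAaABCbcFDaACae  (last char: 'e')
  sorted[1] = ABCbcFDaACae$daaeAa  (last char: 'a')
  sorted[2] = ACae$daaeAaABCbcFDa  (last char: 'a')
  sorted[3] = AaABCbcFDaACae$daae  (last char: 'e')
  sorted[4] = BCbcFDaACae$daaeAaA  (last char: 'A')
  sorted[5] = Cae$daaeAaABCbcFDaA  (last char: 'A')
  sorted[6] = CbcFDaACae$daaeAaAB  (last char: 'B')
  sorted[7] = DaACae$daaeAaABCbcF  (last char: 'F')
  sorted[8] = FDaACae$daaeAaABCbc  (last char: 'c')
  sorted[9] = aABCbcFDaACae$daaeA  (last char: 'A')
  sorted[10] = aACae$daaeAaABCbcFD  (last char: 'D')
  sorted[11] = aaeAaABCbcFDaACae$d  (last char: 'd')
  sorted[12] = ae$daaeAaABCbcFDaAC  (last char: 'C')
  sorted[13] = aeAaABCbcFDaACae$da  (last char: 'a')
  sorted[14] = bcFDaACae$daaeAaABC  (last char: 'C')
  sorted[15] = cFDaACae$daaeAaABCb  (last char: 'b')
  sorted[16] = daaeAaABCbcFDaACae$  (last char: '$')
  sorted[17] = e$daaeAaABCbcFDaACa  (last char: 'a')
  sorted[18] = eAaABCbcFDaACae$daa  (last char: 'a')
Last column: eaaeAABFcADdCaCb$aa
Original string S is at sorted index 16

Answer: eaaeAABFcADdCaCb$aa
16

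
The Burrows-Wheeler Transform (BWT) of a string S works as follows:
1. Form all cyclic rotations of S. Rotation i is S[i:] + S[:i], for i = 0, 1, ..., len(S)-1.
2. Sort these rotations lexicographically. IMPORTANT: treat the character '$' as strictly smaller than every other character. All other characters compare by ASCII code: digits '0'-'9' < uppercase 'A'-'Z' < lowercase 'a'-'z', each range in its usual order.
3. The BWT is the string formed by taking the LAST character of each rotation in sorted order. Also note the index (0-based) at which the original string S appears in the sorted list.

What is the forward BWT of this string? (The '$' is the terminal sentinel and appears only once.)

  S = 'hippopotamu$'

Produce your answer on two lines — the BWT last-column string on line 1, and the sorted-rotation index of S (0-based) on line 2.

Answer: ut$happpoiom
2

Derivation:
All 12 rotations (rotation i = S[i:]+S[:i]):
  rot[0] = hippopotamu$
  rot[1] = ippopotamu$h
  rot[2] = ppopotamu$hi
  rot[3] = popotamu$hip
  rot[4] = opotamu$hipp
  rot[5] = potamu$hippo
  rot[6] = otamu$hippop
  rot[7] = tamu$hippopo
  rot[8] = amu$hippopot
  rot[9] = mu$hippopota
  rot[10] = u$hippopotam
  rot[11] = $hippopotamu
Sorted (with $ < everything):
  sorted[0] = $hippopotamu  (last char: 'u')
  sorted[1] = amu$hippopot  (last char: 't')
  sorted[2] = hippopotamu$  (last char: '$')
  sorted[3] = ippopotamu$h  (last char: 'h')
  sorted[4] = mu$hippopota  (last char: 'a')
  sorted[5] = opotamu$hipp  (last char: 'p')
  sorted[6] = otamu$hippop  (last char: 'p')
  sorted[7] = popotamu$hip  (last char: 'p')
  sorted[8] = potamu$hippo  (last char: 'o')
  sorted[9] = ppopotamu$hi  (last char: 'i')
  sorted[10] = tamu$hippopo  (last char: 'o')
  sorted[11] = u$hippopotam  (last char: 'm')
Last column: ut$happpoiom
Original string S is at sorted index 2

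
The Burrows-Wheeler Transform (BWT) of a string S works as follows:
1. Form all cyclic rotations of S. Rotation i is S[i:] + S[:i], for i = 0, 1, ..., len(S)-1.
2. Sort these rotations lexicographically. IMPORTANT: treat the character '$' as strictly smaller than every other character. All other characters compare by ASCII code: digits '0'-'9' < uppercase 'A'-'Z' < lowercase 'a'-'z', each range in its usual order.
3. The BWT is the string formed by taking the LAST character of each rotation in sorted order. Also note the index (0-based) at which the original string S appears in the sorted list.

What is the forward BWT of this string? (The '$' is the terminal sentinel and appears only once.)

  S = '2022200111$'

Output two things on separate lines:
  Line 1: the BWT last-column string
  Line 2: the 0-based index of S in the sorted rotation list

Answer: 12021102$20
8

Derivation:
All 11 rotations (rotation i = S[i:]+S[:i]):
  rot[0] = 2022200111$
  rot[1] = 022200111$2
  rot[2] = 22200111$20
  rot[3] = 2200111$202
  rot[4] = 200111$2022
  rot[5] = 00111$20222
  rot[6] = 0111$202220
  rot[7] = 111$2022200
  rot[8] = 11$20222001
  rot[9] = 1$202220011
  rot[10] = $2022200111
Sorted (with $ < everything):
  sorted[0] = $2022200111  (last char: '1')
  sorted[1] = 00111$20222  (last char: '2')
  sorted[2] = 0111$202220  (last char: '0')
  sorted[3] = 022200111$2  (last char: '2')
  sorted[4] = 1$202220011  (last char: '1')
  sorted[5] = 11$20222001  (last char: '1')
  sorted[6] = 111$2022200  (last char: '0')
  sorted[7] = 200111$2022  (last char: '2')
  sorted[8] = 2022200111$  (last char: '$')
  sorted[9] = 2200111$202  (last char: '2')
  sorted[10] = 22200111$20  (last char: '0')
Last column: 12021102$20
Original string S is at sorted index 8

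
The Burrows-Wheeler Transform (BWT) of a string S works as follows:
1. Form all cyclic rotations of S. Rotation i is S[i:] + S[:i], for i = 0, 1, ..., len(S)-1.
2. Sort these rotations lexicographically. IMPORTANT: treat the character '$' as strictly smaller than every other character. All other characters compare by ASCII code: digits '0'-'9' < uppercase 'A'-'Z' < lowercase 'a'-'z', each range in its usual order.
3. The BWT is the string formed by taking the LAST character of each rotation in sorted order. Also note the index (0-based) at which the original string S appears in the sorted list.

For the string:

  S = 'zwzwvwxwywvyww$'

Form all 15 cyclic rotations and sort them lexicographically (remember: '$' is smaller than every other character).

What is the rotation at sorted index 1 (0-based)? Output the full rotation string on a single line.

Answer: vwxwywvyww$zwzw

Derivation:
All 15 rotations (rotation i = S[i:]+S[:i]):
  rot[0] = zwzwvwxwywvyww$
  rot[1] = wzwvwxwywvyww$z
  rot[2] = zwvwxwywvyww$zw
  rot[3] = wvwxwywvyww$zwz
  rot[4] = vwxwywvyww$zwzw
  rot[5] = wxwywvyww$zwzwv
  rot[6] = xwywvyww$zwzwvw
  rot[7] = wywvyww$zwzwvwx
  rot[8] = ywvyww$zwzwvwxw
  rot[9] = wvyww$zwzwvwxwy
  rot[10] = vyww$zwzwvwxwyw
  rot[11] = yww$zwzwvwxwywv
  rot[12] = ww$zwzwvwxwywvy
  rot[13] = w$zwzwvwxwywvyw
  rot[14] = $zwzwvwxwywvyww
Sorted (with $ < everything):
  sorted[0] = $zwzwvwxwywvyww
  sorted[1] = vwxwywvyww$zwzw
  sorted[2] = vyww$zwzwvwxwyw
  sorted[3] = w$zwzwvwxwywvyw
  sorted[4] = wvwxwywvyww$zwz
  sorted[5] = wvyww$zwzwvwxwy
  sorted[6] = ww$zwzwvwxwywvy
  sorted[7] = wxwywvyww$zwzwv
  sorted[8] = wywvyww$zwzwvwx
  sorted[9] = wzwvwxwywvyww$z
  sorted[10] = xwywvyww$zwzwvw
  sorted[11] = ywvyww$zwzwvwxw
  sorted[12] = yww$zwzwvwxwywv
  sorted[13] = zwvwxwywvyww$zw
  sorted[14] = zwzwvwxwywvyww$
sorted[1] = vwxwywvyww$zwzw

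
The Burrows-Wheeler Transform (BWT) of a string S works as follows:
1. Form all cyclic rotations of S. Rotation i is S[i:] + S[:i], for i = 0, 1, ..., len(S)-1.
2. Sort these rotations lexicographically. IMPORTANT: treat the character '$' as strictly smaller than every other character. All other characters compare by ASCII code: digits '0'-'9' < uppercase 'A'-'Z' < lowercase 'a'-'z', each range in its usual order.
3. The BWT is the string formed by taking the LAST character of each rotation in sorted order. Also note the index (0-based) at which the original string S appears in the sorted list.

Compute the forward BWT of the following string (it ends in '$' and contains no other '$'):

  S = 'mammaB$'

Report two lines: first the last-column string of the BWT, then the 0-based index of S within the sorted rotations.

Answer: Bammm$a
5

Derivation:
All 7 rotations (rotation i = S[i:]+S[:i]):
  rot[0] = mammaB$
  rot[1] = ammaB$m
  rot[2] = mmaB$ma
  rot[3] = maB$mam
  rot[4] = aB$mamm
  rot[5] = B$mamma
  rot[6] = $mammaB
Sorted (with $ < everything):
  sorted[0] = $mammaB  (last char: 'B')
  sorted[1] = B$mamma  (last char: 'a')
  sorted[2] = aB$mamm  (last char: 'm')
  sorted[3] = ammaB$m  (last char: 'm')
  sorted[4] = maB$mam  (last char: 'm')
  sorted[5] = mammaB$  (last char: '$')
  sorted[6] = mmaB$ma  (last char: 'a')
Last column: Bammm$a
Original string S is at sorted index 5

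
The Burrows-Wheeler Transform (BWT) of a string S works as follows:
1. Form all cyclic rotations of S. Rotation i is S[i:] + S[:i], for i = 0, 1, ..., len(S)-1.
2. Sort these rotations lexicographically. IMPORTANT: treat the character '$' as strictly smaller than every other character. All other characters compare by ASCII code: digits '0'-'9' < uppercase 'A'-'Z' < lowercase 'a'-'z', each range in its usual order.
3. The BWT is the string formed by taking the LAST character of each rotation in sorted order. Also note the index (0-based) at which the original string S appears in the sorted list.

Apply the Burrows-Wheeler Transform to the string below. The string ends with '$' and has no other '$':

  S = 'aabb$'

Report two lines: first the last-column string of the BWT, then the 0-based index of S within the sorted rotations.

All 5 rotations (rotation i = S[i:]+S[:i]):
  rot[0] = aabb$
  rot[1] = abb$a
  rot[2] = bb$aa
  rot[3] = b$aab
  rot[4] = $aabb
Sorted (with $ < everything):
  sorted[0] = $aabb  (last char: 'b')
  sorted[1] = aabb$  (last char: '$')
  sorted[2] = abb$a  (last char: 'a')
  sorted[3] = b$aab  (last char: 'b')
  sorted[4] = bb$aa  (last char: 'a')
Last column: b$aba
Original string S is at sorted index 1

Answer: b$aba
1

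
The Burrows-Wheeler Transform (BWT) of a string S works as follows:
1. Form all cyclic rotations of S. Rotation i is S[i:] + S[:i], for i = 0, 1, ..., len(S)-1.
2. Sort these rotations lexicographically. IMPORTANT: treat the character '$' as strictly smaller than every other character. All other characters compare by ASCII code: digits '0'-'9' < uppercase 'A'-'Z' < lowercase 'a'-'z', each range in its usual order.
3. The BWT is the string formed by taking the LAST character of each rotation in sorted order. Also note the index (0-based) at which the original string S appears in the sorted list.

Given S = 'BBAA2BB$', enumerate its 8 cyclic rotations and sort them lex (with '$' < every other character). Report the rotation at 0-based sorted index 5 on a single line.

All 8 rotations (rotation i = S[i:]+S[:i]):
  rot[0] = BBAA2BB$
  rot[1] = BAA2BB$B
  rot[2] = AA2BB$BB
  rot[3] = A2BB$BBA
  rot[4] = 2BB$BBAA
  rot[5] = BB$BBAA2
  rot[6] = B$BBAA2B
  rot[7] = $BBAA2BB
Sorted (with $ < everything):
  sorted[0] = $BBAA2BB
  sorted[1] = 2BB$BBAA
  sorted[2] = A2BB$BBA
  sorted[3] = AA2BB$BB
  sorted[4] = B$BBAA2B
  sorted[5] = BAA2BB$B
  sorted[6] = BB$BBAA2
  sorted[7] = BBAA2BB$
sorted[5] = BAA2BB$B

Answer: BAA2BB$B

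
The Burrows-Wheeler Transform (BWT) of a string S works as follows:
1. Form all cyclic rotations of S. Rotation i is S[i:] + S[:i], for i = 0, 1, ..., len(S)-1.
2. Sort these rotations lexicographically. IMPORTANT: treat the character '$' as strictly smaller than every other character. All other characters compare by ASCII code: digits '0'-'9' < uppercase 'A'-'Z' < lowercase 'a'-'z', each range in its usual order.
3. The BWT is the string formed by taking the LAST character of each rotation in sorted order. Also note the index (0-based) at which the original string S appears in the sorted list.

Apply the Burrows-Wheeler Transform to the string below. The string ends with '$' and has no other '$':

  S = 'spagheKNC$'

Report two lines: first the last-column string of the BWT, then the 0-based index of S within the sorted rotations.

Answer: CNeKphags$
9

Derivation:
All 10 rotations (rotation i = S[i:]+S[:i]):
  rot[0] = spagheKNC$
  rot[1] = pagheKNC$s
  rot[2] = agheKNC$sp
  rot[3] = gheKNC$spa
  rot[4] = heKNC$spag
  rot[5] = eKNC$spagh
  rot[6] = KNC$spaghe
  rot[7] = NC$spagheK
  rot[8] = C$spagheKN
  rot[9] = $spagheKNC
Sorted (with $ < everything):
  sorted[0] = $spagheKNC  (last char: 'C')
  sorted[1] = C$spagheKN  (last char: 'N')
  sorted[2] = KNC$spaghe  (last char: 'e')
  sorted[3] = NC$spagheK  (last char: 'K')
  sorted[4] = agheKNC$sp  (last char: 'p')
  sorted[5] = eKNC$spagh  (last char: 'h')
  sorted[6] = gheKNC$spa  (last char: 'a')
  sorted[7] = heKNC$spag  (last char: 'g')
  sorted[8] = pagheKNC$s  (last char: 's')
  sorted[9] = spagheKNC$  (last char: '$')
Last column: CNeKphags$
Original string S is at sorted index 9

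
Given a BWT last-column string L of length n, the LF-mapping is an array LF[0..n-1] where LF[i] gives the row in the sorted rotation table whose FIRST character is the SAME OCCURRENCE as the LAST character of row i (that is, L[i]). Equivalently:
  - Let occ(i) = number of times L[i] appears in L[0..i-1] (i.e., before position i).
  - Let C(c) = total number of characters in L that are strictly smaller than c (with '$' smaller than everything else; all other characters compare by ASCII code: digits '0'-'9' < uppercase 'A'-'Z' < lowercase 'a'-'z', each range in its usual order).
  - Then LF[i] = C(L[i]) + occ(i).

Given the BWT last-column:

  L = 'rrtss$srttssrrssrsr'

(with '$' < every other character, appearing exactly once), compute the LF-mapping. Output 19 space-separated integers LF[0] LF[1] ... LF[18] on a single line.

Char counts: '$':1, 'r':7, 's':8, 't':3
C (first-col start): C('$')=0, C('r')=1, C('s')=8, C('t')=16
L[0]='r': occ=0, LF[0]=C('r')+0=1+0=1
L[1]='r': occ=1, LF[1]=C('r')+1=1+1=2
L[2]='t': occ=0, LF[2]=C('t')+0=16+0=16
L[3]='s': occ=0, LF[3]=C('s')+0=8+0=8
L[4]='s': occ=1, LF[4]=C('s')+1=8+1=9
L[5]='$': occ=0, LF[5]=C('$')+0=0+0=0
L[6]='s': occ=2, LF[6]=C('s')+2=8+2=10
L[7]='r': occ=2, LF[7]=C('r')+2=1+2=3
L[8]='t': occ=1, LF[8]=C('t')+1=16+1=17
L[9]='t': occ=2, LF[9]=C('t')+2=16+2=18
L[10]='s': occ=3, LF[10]=C('s')+3=8+3=11
L[11]='s': occ=4, LF[11]=C('s')+4=8+4=12
L[12]='r': occ=3, LF[12]=C('r')+3=1+3=4
L[13]='r': occ=4, LF[13]=C('r')+4=1+4=5
L[14]='s': occ=5, LF[14]=C('s')+5=8+5=13
L[15]='s': occ=6, LF[15]=C('s')+6=8+6=14
L[16]='r': occ=5, LF[16]=C('r')+5=1+5=6
L[17]='s': occ=7, LF[17]=C('s')+7=8+7=15
L[18]='r': occ=6, LF[18]=C('r')+6=1+6=7

Answer: 1 2 16 8 9 0 10 3 17 18 11 12 4 5 13 14 6 15 7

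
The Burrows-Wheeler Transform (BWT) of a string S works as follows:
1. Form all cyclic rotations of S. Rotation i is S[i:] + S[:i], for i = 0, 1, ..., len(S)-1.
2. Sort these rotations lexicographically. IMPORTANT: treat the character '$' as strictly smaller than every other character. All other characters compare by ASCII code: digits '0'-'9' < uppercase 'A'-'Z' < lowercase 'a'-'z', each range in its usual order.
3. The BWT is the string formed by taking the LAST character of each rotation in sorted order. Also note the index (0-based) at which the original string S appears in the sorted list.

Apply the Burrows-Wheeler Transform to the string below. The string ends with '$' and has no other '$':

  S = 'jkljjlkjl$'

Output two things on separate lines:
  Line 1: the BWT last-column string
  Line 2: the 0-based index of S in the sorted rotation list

All 10 rotations (rotation i = S[i:]+S[:i]):
  rot[0] = jkljjlkjl$
  rot[1] = kljjlkjl$j
  rot[2] = ljjlkjl$jk
  rot[3] = jjlkjl$jkl
  rot[4] = jlkjl$jklj
  rot[5] = lkjl$jkljj
  rot[6] = kjl$jkljjl
  rot[7] = jl$jkljjlk
  rot[8] = l$jkljjlkj
  rot[9] = $jkljjlkjl
Sorted (with $ < everything):
  sorted[0] = $jkljjlkjl  (last char: 'l')
  sorted[1] = jjlkjl$jkl  (last char: 'l')
  sorted[2] = jkljjlkjl$  (last char: '$')
  sorted[3] = jl$jkljjlk  (last char: 'k')
  sorted[4] = jlkjl$jklj  (last char: 'j')
  sorted[5] = kjl$jkljjl  (last char: 'l')
  sorted[6] = kljjlkjl$j  (last char: 'j')
  sorted[7] = l$jkljjlkj  (last char: 'j')
  sorted[8] = ljjlkjl$jk  (last char: 'k')
  sorted[9] = lkjl$jkljj  (last char: 'j')
Last column: ll$kjljjkj
Original string S is at sorted index 2

Answer: ll$kjljjkj
2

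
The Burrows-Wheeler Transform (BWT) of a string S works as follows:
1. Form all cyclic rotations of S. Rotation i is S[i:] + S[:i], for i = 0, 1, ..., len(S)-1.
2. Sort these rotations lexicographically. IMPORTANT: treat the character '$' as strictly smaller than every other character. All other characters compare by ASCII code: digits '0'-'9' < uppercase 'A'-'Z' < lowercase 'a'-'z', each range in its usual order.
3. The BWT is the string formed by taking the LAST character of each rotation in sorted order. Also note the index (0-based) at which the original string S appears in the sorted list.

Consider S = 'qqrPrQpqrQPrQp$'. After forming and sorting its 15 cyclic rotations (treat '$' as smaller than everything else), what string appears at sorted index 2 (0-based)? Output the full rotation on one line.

All 15 rotations (rotation i = S[i:]+S[:i]):
  rot[0] = qqrPrQpqrQPrQp$
  rot[1] = qrPrQpqrQPrQp$q
  rot[2] = rPrQpqrQPrQp$qq
  rot[3] = PrQpqrQPrQp$qqr
  rot[4] = rQpqrQPrQp$qqrP
  rot[5] = QpqrQPrQp$qqrPr
  rot[6] = pqrQPrQp$qqrPrQ
  rot[7] = qrQPrQp$qqrPrQp
  rot[8] = rQPrQp$qqrPrQpq
  rot[9] = QPrQp$qqrPrQpqr
  rot[10] = PrQp$qqrPrQpqrQ
  rot[11] = rQp$qqrPrQpqrQP
  rot[12] = Qp$qqrPrQpqrQPr
  rot[13] = p$qqrPrQpqrQPrQ
  rot[14] = $qqrPrQpqrQPrQp
Sorted (with $ < everything):
  sorted[0] = $qqrPrQpqrQPrQp
  sorted[1] = PrQp$qqrPrQpqrQ
  sorted[2] = PrQpqrQPrQp$qqr
  sorted[3] = QPrQp$qqrPrQpqr
  sorted[4] = Qp$qqrPrQpqrQPr
  sorted[5] = QpqrQPrQp$qqrPr
  sorted[6] = p$qqrPrQpqrQPrQ
  sorted[7] = pqrQPrQp$qqrPrQ
  sorted[8] = qqrPrQpqrQPrQp$
  sorted[9] = qrPrQpqrQPrQp$q
  sorted[10] = qrQPrQp$qqrPrQp
  sorted[11] = rPrQpqrQPrQp$qq
  sorted[12] = rQPrQp$qqrPrQpq
  sorted[13] = rQp$qqrPrQpqrQP
  sorted[14] = rQpqrQPrQp$qqrP
sorted[2] = PrQpqrQPrQp$qqr

Answer: PrQpqrQPrQp$qqr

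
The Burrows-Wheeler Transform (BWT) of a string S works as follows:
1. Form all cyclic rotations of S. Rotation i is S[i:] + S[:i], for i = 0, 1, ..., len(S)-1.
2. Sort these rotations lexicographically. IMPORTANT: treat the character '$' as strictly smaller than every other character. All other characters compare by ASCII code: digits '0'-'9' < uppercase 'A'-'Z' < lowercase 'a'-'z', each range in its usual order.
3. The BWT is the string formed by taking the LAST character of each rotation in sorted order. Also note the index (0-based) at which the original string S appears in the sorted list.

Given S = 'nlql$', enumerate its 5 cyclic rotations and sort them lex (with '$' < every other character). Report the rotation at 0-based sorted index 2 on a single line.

Answer: lql$n

Derivation:
All 5 rotations (rotation i = S[i:]+S[:i]):
  rot[0] = nlql$
  rot[1] = lql$n
  rot[2] = ql$nl
  rot[3] = l$nlq
  rot[4] = $nlql
Sorted (with $ < everything):
  sorted[0] = $nlql
  sorted[1] = l$nlq
  sorted[2] = lql$n
  sorted[3] = nlql$
  sorted[4] = ql$nl
sorted[2] = lql$n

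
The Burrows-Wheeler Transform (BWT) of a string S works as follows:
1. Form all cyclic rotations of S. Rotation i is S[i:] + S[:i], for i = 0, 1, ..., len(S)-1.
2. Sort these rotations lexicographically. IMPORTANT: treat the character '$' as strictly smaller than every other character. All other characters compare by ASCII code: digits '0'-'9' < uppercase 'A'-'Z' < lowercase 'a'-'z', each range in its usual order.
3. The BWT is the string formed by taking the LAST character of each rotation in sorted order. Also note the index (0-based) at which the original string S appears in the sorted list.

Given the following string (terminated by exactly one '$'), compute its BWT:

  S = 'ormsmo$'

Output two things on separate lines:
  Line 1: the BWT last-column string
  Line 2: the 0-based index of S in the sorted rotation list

Answer: osrm$om
4

Derivation:
All 7 rotations (rotation i = S[i:]+S[:i]):
  rot[0] = ormsmo$
  rot[1] = rmsmo$o
  rot[2] = msmo$or
  rot[3] = smo$orm
  rot[4] = mo$orms
  rot[5] = o$ormsm
  rot[6] = $ormsmo
Sorted (with $ < everything):
  sorted[0] = $ormsmo  (last char: 'o')
  sorted[1] = mo$orms  (last char: 's')
  sorted[2] = msmo$or  (last char: 'r')
  sorted[3] = o$ormsm  (last char: 'm')
  sorted[4] = ormsmo$  (last char: '$')
  sorted[5] = rmsmo$o  (last char: 'o')
  sorted[6] = smo$orm  (last char: 'm')
Last column: osrm$om
Original string S is at sorted index 4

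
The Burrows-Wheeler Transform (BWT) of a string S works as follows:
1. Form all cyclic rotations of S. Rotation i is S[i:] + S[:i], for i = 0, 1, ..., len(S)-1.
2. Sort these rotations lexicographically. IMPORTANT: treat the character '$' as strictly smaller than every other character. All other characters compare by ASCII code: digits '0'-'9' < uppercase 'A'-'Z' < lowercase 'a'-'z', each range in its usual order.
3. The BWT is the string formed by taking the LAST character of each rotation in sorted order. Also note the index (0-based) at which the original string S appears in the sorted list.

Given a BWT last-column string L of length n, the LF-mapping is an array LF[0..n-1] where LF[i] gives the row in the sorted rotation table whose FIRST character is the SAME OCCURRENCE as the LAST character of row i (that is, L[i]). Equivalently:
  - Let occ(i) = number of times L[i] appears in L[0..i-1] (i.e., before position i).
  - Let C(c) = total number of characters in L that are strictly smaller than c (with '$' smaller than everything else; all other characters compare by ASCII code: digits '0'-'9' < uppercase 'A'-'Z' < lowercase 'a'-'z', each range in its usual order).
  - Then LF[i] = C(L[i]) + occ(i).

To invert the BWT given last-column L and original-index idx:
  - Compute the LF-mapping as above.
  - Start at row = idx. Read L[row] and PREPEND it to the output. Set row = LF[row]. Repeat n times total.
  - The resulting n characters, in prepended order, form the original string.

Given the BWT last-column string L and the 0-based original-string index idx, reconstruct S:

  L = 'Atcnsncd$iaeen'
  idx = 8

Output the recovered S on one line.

LF mapping: 1 13 3 9 12 10 4 5 0 8 2 6 7 11
Walk LF starting at row 8, prepending L[row]:
  step 1: row=8, L[8]='$', prepend. Next row=LF[8]=0
  step 2: row=0, L[0]='A', prepend. Next row=LF[0]=1
  step 3: row=1, L[1]='t', prepend. Next row=LF[1]=13
  step 4: row=13, L[13]='n', prepend. Next row=LF[13]=11
  step 5: row=11, L[11]='e', prepend. Next row=LF[11]=6
  step 6: row=6, L[6]='c', prepend. Next row=LF[6]=4
  step 7: row=4, L[4]='s', prepend. Next row=LF[4]=12
  step 8: row=12, L[12]='e', prepend. Next row=LF[12]=7
  step 9: row=7, L[7]='d', prepend. Next row=LF[7]=5
  step 10: row=5, L[5]='n', prepend. Next row=LF[5]=10
  step 11: row=10, L[10]='a', prepend. Next row=LF[10]=2
  step 12: row=2, L[2]='c', prepend. Next row=LF[2]=3
  step 13: row=3, L[3]='n', prepend. Next row=LF[3]=9
  step 14: row=9, L[9]='i', prepend. Next row=LF[9]=8
Reversed output: incandescentA$

Answer: incandescentA$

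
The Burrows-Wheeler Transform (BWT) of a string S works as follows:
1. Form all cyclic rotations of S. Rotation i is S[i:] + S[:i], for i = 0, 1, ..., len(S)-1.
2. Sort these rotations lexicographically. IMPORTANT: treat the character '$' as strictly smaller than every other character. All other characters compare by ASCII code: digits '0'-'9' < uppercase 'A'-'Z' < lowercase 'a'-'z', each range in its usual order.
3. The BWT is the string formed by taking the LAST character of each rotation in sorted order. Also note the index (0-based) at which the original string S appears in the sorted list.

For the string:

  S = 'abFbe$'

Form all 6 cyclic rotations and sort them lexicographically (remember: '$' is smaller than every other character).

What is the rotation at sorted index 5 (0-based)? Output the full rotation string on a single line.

Answer: e$abFb

Derivation:
All 6 rotations (rotation i = S[i:]+S[:i]):
  rot[0] = abFbe$
  rot[1] = bFbe$a
  rot[2] = Fbe$ab
  rot[3] = be$abF
  rot[4] = e$abFb
  rot[5] = $abFbe
Sorted (with $ < everything):
  sorted[0] = $abFbe
  sorted[1] = Fbe$ab
  sorted[2] = abFbe$
  sorted[3] = bFbe$a
  sorted[4] = be$abF
  sorted[5] = e$abFb
sorted[5] = e$abFb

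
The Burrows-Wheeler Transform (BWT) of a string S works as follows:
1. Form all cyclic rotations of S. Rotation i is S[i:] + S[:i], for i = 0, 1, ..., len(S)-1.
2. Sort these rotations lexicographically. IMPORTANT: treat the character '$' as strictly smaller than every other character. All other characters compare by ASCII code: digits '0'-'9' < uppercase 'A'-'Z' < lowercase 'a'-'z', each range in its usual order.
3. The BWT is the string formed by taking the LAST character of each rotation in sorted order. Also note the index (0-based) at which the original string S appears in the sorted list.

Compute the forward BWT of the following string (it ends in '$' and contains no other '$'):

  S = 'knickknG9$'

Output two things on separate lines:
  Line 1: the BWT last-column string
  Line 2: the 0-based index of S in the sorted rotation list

Answer: 9Gninck$kk
7

Derivation:
All 10 rotations (rotation i = S[i:]+S[:i]):
  rot[0] = knickknG9$
  rot[1] = nickknG9$k
  rot[2] = ickknG9$kn
  rot[3] = ckknG9$kni
  rot[4] = kknG9$knic
  rot[5] = knG9$knick
  rot[6] = nG9$knickk
  rot[7] = G9$knickkn
  rot[8] = 9$knickknG
  rot[9] = $knickknG9
Sorted (with $ < everything):
  sorted[0] = $knickknG9  (last char: '9')
  sorted[1] = 9$knickknG  (last char: 'G')
  sorted[2] = G9$knickkn  (last char: 'n')
  sorted[3] = ckknG9$kni  (last char: 'i')
  sorted[4] = ickknG9$kn  (last char: 'n')
  sorted[5] = kknG9$knic  (last char: 'c')
  sorted[6] = knG9$knick  (last char: 'k')
  sorted[7] = knickknG9$  (last char: '$')
  sorted[8] = nG9$knickk  (last char: 'k')
  sorted[9] = nickknG9$k  (last char: 'k')
Last column: 9Gninck$kk
Original string S is at sorted index 7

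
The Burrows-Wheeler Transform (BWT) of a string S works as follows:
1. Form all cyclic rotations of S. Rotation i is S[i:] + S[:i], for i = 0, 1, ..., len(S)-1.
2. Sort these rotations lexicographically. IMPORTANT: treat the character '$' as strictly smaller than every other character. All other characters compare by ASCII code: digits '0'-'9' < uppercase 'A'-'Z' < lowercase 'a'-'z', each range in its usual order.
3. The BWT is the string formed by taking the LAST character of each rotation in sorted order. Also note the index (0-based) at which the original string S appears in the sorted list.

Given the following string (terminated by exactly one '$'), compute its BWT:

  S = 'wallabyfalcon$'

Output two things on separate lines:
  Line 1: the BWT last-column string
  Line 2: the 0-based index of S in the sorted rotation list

Answer: nlfwalylaaoc$b
12

Derivation:
All 14 rotations (rotation i = S[i:]+S[:i]):
  rot[0] = wallabyfalcon$
  rot[1] = allabyfalcon$w
  rot[2] = llabyfalcon$wa
  rot[3] = labyfalcon$wal
  rot[4] = abyfalcon$wall
  rot[5] = byfalcon$walla
  rot[6] = yfalcon$wallab
  rot[7] = falcon$wallaby
  rot[8] = alcon$wallabyf
  rot[9] = lcon$wallabyfa
  rot[10] = con$wallabyfal
  rot[11] = on$wallabyfalc
  rot[12] = n$wallabyfalco
  rot[13] = $wallabyfalcon
Sorted (with $ < everything):
  sorted[0] = $wallabyfalcon  (last char: 'n')
  sorted[1] = abyfalcon$wall  (last char: 'l')
  sorted[2] = alcon$wallabyf  (last char: 'f')
  sorted[3] = allabyfalcon$w  (last char: 'w')
  sorted[4] = byfalcon$walla  (last char: 'a')
  sorted[5] = con$wallabyfal  (last char: 'l')
  sorted[6] = falcon$wallaby  (last char: 'y')
  sorted[7] = labyfalcon$wal  (last char: 'l')
  sorted[8] = lcon$wallabyfa  (last char: 'a')
  sorted[9] = llabyfalcon$wa  (last char: 'a')
  sorted[10] = n$wallabyfalco  (last char: 'o')
  sorted[11] = on$wallabyfalc  (last char: 'c')
  sorted[12] = wallabyfalcon$  (last char: '$')
  sorted[13] = yfalcon$wallab  (last char: 'b')
Last column: nlfwalylaaoc$b
Original string S is at sorted index 12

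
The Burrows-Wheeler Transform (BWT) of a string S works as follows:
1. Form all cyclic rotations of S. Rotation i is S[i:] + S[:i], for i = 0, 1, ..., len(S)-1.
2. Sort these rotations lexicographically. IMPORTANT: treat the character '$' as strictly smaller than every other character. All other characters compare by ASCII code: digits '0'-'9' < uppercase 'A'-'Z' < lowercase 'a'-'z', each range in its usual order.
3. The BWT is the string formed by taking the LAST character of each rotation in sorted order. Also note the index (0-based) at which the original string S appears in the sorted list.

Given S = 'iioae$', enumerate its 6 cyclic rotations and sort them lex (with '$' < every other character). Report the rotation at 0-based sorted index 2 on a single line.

Answer: e$iioa

Derivation:
All 6 rotations (rotation i = S[i:]+S[:i]):
  rot[0] = iioae$
  rot[1] = ioae$i
  rot[2] = oae$ii
  rot[3] = ae$iio
  rot[4] = e$iioa
  rot[5] = $iioae
Sorted (with $ < everything):
  sorted[0] = $iioae
  sorted[1] = ae$iio
  sorted[2] = e$iioa
  sorted[3] = iioae$
  sorted[4] = ioae$i
  sorted[5] = oae$ii
sorted[2] = e$iioa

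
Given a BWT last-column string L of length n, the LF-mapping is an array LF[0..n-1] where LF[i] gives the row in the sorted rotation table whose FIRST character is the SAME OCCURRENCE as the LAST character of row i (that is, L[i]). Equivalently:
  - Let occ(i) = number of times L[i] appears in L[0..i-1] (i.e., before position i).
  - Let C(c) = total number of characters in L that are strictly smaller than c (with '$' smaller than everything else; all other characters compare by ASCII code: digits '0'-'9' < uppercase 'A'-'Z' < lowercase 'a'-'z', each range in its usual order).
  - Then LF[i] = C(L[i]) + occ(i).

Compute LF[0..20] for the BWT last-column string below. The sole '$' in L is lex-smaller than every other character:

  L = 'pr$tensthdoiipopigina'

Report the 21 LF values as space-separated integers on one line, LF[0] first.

Char counts: '$':1, 'a':1, 'd':1, 'e':1, 'g':1, 'h':1, 'i':4, 'n':2, 'o':2, 'p':3, 'r':1, 's':1, 't':2
C (first-col start): C('$')=0, C('a')=1, C('d')=2, C('e')=3, C('g')=4, C('h')=5, C('i')=6, C('n')=10, C('o')=12, C('p')=14, C('r')=17, C('s')=18, C('t')=19
L[0]='p': occ=0, LF[0]=C('p')+0=14+0=14
L[1]='r': occ=0, LF[1]=C('r')+0=17+0=17
L[2]='$': occ=0, LF[2]=C('$')+0=0+0=0
L[3]='t': occ=0, LF[3]=C('t')+0=19+0=19
L[4]='e': occ=0, LF[4]=C('e')+0=3+0=3
L[5]='n': occ=0, LF[5]=C('n')+0=10+0=10
L[6]='s': occ=0, LF[6]=C('s')+0=18+0=18
L[7]='t': occ=1, LF[7]=C('t')+1=19+1=20
L[8]='h': occ=0, LF[8]=C('h')+0=5+0=5
L[9]='d': occ=0, LF[9]=C('d')+0=2+0=2
L[10]='o': occ=0, LF[10]=C('o')+0=12+0=12
L[11]='i': occ=0, LF[11]=C('i')+0=6+0=6
L[12]='i': occ=1, LF[12]=C('i')+1=6+1=7
L[13]='p': occ=1, LF[13]=C('p')+1=14+1=15
L[14]='o': occ=1, LF[14]=C('o')+1=12+1=13
L[15]='p': occ=2, LF[15]=C('p')+2=14+2=16
L[16]='i': occ=2, LF[16]=C('i')+2=6+2=8
L[17]='g': occ=0, LF[17]=C('g')+0=4+0=4
L[18]='i': occ=3, LF[18]=C('i')+3=6+3=9
L[19]='n': occ=1, LF[19]=C('n')+1=10+1=11
L[20]='a': occ=0, LF[20]=C('a')+0=1+0=1

Answer: 14 17 0 19 3 10 18 20 5 2 12 6 7 15 13 16 8 4 9 11 1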